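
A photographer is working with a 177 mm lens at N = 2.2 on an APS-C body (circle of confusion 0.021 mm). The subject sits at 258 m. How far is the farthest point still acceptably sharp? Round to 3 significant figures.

Hyperfocal distance H = f²/(N·c) + f = 177²/(2.2 × 0.021) + 177 = 31329/0.0462 + 177 ≈ 678293.9 mm ≈ 678.3 m.
Far limit Df = s·(H − f)/(H − s) = 258000 × (678293.9 − 177) / (678293.9 − 258000) = 258000 × 678116.9 / 420293.9 ≈ 416266 mm ≈ 416 m.

416 m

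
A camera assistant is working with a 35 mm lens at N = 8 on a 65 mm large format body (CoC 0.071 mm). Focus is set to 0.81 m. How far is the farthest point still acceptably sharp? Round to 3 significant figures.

Hyperfocal distance H = f²/(N·c) + f = 35²/(8 × 0.071) + 35 = 1225/0.568 + 35 ≈ 2191.7 mm ≈ 2.192 m.
Far limit Df = s·(H − f)/(H − s) = 810 × (2191.7 − 35) / (2191.7 − 810) = 810 × 2156.7 / 1381.7 ≈ 1264.3 mm ≈ 1.26 m.

1.26 m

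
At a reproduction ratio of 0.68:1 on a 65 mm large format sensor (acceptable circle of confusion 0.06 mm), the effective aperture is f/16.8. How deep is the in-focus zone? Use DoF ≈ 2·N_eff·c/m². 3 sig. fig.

4.36 mm

At magnification m, DoF ≈ 2·N_eff·c/m² = 2 × 16.8 × 0.06 / 0.68² = 2.016 / 0.4624 ≈ 4.36 mm.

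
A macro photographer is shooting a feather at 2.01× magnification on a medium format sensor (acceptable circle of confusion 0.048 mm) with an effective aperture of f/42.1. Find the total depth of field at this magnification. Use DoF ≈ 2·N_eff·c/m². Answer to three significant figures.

1.00 mm

At magnification m, DoF ≈ 2·N_eff·c/m² = 2 × 42.1 × 0.048 / 2.01² = 4.042 / 4.04 ≈ 1 mm.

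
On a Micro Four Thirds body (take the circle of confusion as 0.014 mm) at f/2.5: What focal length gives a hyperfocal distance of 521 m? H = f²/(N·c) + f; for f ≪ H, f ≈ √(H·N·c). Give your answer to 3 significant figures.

135 mm

From H = f²/(N·c) + f, with f ≪ H: f ≈ √(H·N·c) = √(521000 × 2.5 × 0.014) = √18235 ≈ 135.0 mm.
The +f correction barely moves this — solving exactly, f² + N·c·f − N·c·H = 0 ⇒ f = (−N·c + √((N·c)² + 4·N·c·H))/2 = (−0.035 + √72940)/2 ≈ 135.02 mm, so f ≈ 135 mm.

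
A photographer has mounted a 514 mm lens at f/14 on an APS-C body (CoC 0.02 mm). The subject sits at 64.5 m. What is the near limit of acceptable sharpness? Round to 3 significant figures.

60.4 m

Hyperfocal distance H = f²/(N·c) + f = 514²/(14 × 0.02) + 514 = 264196/0.28 + 514 ≈ 944071.1 mm ≈ 944.1 m.
Near limit Dn = s·(H − f)/(H + s − 2f) = 64500 × (944071.1 − 514) / (944071.1 + 64500 − 2 × 514) = 64500 × 943557.1 / 1007543.1 ≈ 60404 mm ≈ 60.4 m.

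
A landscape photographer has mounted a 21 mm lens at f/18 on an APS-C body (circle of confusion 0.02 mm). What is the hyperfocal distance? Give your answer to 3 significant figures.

1.25 m

Hyperfocal distance H = f²/(N·c) + f = 21²/(18 × 0.02) + 21 = 441/0.36 + 21 ≈ 1246.0 mm ≈ 1.25 m.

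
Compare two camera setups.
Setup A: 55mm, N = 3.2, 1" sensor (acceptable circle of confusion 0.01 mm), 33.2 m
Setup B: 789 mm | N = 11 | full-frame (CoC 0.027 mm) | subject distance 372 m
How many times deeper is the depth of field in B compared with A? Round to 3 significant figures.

Setup A: H = 55²/(3.2×0.01) + 55 ≈ 94586.2 mm; DoF = Df − Dn = 51126 − 24581 ≈ 26545 mm.
Setup B: H = 789²/(11×0.027) + 789 ≈ 2096819.3 mm; DoF = Df − Dn = 452061 − 316030 ≈ 136031 mm.
Ratio = 136031 / 26545 ≈ 5.12.

5.12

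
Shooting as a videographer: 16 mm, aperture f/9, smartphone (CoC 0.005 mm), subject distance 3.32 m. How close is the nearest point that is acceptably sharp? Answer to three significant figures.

2.10 m

Hyperfocal distance H = f²/(N·c) + f = 16²/(9 × 0.005) + 16 = 256/0.045 + 16 ≈ 5704.9 mm ≈ 5.705 m.
Near limit Dn = s·(H − f)/(H + s − 2f) = 3320 × (5704.9 − 16) / (5704.9 + 3320 − 2 × 16) = 3320 × 5688.9 / 8992.9 ≈ 2100.2 mm ≈ 2.10 m.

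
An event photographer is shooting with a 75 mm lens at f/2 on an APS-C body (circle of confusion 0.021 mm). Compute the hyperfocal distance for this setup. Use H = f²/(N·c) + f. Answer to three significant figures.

Hyperfocal distance H = f²/(N·c) + f = 75²/(2 × 0.021) + 75 = 5625/0.042 + 75 ≈ 134003.6 mm ≈ 134 m.

134 m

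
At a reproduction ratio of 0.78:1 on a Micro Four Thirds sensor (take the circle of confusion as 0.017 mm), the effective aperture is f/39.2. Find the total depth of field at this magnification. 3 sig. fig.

At magnification m, DoF ≈ 2·N_eff·c/m² = 2 × 39.2 × 0.017 / 0.78² = 1.333 / 0.6084 ≈ 2.19 mm.

2.19 mm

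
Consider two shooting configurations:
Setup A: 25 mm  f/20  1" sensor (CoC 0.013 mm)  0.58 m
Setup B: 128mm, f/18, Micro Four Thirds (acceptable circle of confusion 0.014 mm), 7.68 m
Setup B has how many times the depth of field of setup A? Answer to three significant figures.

Setup A: H = 25²/(20×0.013) + 25 ≈ 2428.8 mm; DoF = Df − Dn = 754.11 − 471.21 ≈ 282.90 mm.
Setup B: H = 128²/(18×0.014) + 128 ≈ 65143.9 mm; DoF = Df − Dn = 8689.3 − 6880.8 ≈ 1808.5 mm.
Ratio = 1808.5 / 282.90 ≈ 6.39.

6.39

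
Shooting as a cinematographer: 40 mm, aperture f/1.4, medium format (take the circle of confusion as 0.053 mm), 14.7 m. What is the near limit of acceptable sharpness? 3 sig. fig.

8.75 m

Hyperfocal distance H = f²/(N·c) + f = 40²/(1.4 × 0.053) + 40 = 1600/0.0742 + 40 ≈ 21603.3 mm ≈ 21.60 m.
Near limit Dn = s·(H − f)/(H + s − 2f) = 14700 × (21603.3 − 40) / (21603.3 + 14700 − 2 × 40) = 14700 × 21563.3 / 36223.3 ≈ 8750.7 mm ≈ 8.75 m.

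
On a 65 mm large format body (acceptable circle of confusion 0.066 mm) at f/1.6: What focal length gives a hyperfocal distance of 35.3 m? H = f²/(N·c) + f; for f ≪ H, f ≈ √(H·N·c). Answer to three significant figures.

61.0 mm

From H = f²/(N·c) + f, with f ≪ H: f ≈ √(H·N·c) = √(35300 × 1.6 × 0.066) = √3727.7 ≈ 61.05 mm.
Exact: f² + N·c·f − N·c·H = 0 ⇒ f = (−N·c + √((N·c)² + 4·N·c·H))/2 = (−0.1056 + √14911)/2 ≈ 61.002 mm ≈ 61.0 mm.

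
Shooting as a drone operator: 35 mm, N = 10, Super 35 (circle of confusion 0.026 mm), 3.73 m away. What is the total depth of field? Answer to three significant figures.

Hyperfocal distance H = f²/(N·c) + f = 35²/(10 × 0.026) + 35 = 1225/0.26 + 35 ≈ 4746.5 mm ≈ 4.747 m.
Near limit Dn = s·(H − f)/(H + s − 2f) = 3730 × (4746.5 − 35) / (4746.5 + 3730 − 2 × 35) = 3730 × 4711.5 / 8406.5 ≈ 2091 mm.
Far limit Df = s·(H − f)/(H − s) = 3730 × (4746.5 − 35) / (4746.5 − 3730) = 3730 × 4711.5 / 1016.5 ≈ 17288 mm.
Depth of field = Df − Dn = 17288 − 2091 ≈ 15197 mm ≈ 15.2 m.

15.2 m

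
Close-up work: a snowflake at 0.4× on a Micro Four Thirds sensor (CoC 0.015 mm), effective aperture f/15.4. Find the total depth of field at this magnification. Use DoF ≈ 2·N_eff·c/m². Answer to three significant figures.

At magnification m, DoF ≈ 2·N_eff·c/m² = 2 × 15.4 × 0.015 / 0.4² = 0.462 / 0.16 ≈ 2.89 mm.

2.89 mm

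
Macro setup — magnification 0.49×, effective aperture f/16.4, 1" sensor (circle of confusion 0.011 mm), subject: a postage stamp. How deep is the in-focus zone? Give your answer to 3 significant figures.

1.50 mm

At magnification m, DoF ≈ 2·N_eff·c/m² = 2 × 16.4 × 0.011 / 0.49² = 0.3608 / 0.2401 ≈ 1.5 mm.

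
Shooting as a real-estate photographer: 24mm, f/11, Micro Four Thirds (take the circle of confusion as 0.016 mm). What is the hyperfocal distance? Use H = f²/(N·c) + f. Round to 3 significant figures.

Hyperfocal distance H = f²/(N·c) + f = 24²/(11 × 0.016) + 24 = 576/0.176 + 24 ≈ 3296.7 mm ≈ 3.30 m.

3.30 m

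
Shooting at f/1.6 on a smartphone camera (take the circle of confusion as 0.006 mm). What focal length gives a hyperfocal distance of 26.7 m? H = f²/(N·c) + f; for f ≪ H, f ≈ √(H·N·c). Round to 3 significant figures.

From H = f²/(N·c) + f, with f ≪ H: f ≈ √(H·N·c) = √(26700 × 1.6 × 0.006) = √256.32 ≈ 16.01 mm.
The +f correction barely moves this — solving exactly, f² + N·c·f − N·c·H = 0 ⇒ f = (−N·c + √((N·c)² + 4·N·c·H))/2 = (−0.0096 + √1025.3)/2 ≈ 16.005 mm, so f ≈ 16.0 mm.

16.0 mm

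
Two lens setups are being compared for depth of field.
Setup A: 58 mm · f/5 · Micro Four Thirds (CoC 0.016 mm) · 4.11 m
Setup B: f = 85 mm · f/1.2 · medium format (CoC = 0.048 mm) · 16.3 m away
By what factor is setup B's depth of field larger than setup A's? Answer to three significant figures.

5.36

Setup A: H = 58²/(5×0.016) + 58 ≈ 42108.0 mm; DoF = Df − Dn = 4548.28 − 3748.76 ≈ 799.52 mm.
Setup B: H = 85²/(1.2×0.048) + 85 ≈ 125519.0 mm; DoF = Df − Dn = 18719.9 − 14434.1 ≈ 4285.8 mm.
Ratio = 4285.8 / 799.52 ≈ 5.36.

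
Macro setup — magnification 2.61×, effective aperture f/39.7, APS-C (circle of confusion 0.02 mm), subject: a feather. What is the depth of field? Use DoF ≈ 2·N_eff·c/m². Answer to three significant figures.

At magnification m, DoF ≈ 2·N_eff·c/m² = 2 × 39.7 × 0.02 / 2.61² = 1.588 / 6.812 ≈ 0.233 mm.

0.233 mm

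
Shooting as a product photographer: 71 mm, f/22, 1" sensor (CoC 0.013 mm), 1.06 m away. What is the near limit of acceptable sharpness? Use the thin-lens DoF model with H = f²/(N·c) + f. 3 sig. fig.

Hyperfocal distance H = f²/(N·c) + f = 71²/(22 × 0.013) + 71 = 5041/0.286 + 71 ≈ 17696.9 mm ≈ 17.70 m.
Near limit Dn = s·(H − f)/(H + s − 2f) = 1060 × (17696.9 − 71) / (17696.9 + 1060 − 2 × 71) = 1060 × 17625.9 / 18614.9 ≈ 1003.7 mm ≈ 1.00 m.

1.00 m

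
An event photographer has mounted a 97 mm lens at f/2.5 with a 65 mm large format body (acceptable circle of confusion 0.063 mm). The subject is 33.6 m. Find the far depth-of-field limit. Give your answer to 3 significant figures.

Hyperfocal distance H = f²/(N·c) + f = 97²/(2.5 × 0.063) + 97 = 9409/0.1575 + 97 ≈ 59836.7 mm ≈ 59.84 m.
Far limit Df = s·(H − f)/(H − s) = 33600 × (59836.7 − 97) / (59836.7 − 33600) = 33600 × 59739.7 / 26236.7 ≈ 76506 mm ≈ 76.5 m.

76.5 m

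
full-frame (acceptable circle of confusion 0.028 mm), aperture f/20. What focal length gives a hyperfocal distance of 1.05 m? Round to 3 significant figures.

From H = f²/(N·c) + f, with f ≪ H: f ≈ √(H·N·c) = √(1050 × 20 × 0.028) = √588.00 ≈ 24.25 mm.
Exact: f² + N·c·f − N·c·H = 0 ⇒ f = (−N·c + √((N·c)² + 4·N·c·H))/2 = (−0.56 + √2352.3)/2 ≈ 23.970 mm ≈ 24.0 mm.

24.0 mm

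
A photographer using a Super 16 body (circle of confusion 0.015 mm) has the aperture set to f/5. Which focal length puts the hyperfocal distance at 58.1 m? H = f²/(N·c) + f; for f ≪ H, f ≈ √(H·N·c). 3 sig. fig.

From H = f²/(N·c) + f, with f ≪ H: f ≈ √(H·N·c) = √(58100 × 5 × 0.015) = √4357.5 ≈ 66.01 mm.
The +f correction barely moves this — solving exactly, f² + N·c·f − N·c·H = 0 ⇒ f = (−N·c + √((N·c)² + 4·N·c·H))/2 = (−0.075 + √17430)/2 ≈ 65.974 mm, so f ≈ 66.0 mm.

66.0 mm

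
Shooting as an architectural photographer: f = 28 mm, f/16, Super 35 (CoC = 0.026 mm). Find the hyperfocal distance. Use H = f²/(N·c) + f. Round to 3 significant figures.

1.91 m

Hyperfocal distance H = f²/(N·c) + f = 28²/(16 × 0.026) + 28 = 784/0.416 + 28 ≈ 1912.6 mm ≈ 1.91 m.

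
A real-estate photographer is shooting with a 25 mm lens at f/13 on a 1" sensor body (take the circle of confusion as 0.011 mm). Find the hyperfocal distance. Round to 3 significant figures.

4.40 m

Hyperfocal distance H = f²/(N·c) + f = 25²/(13 × 0.011) + 25 = 625/0.143 + 25 ≈ 4395.6 mm ≈ 4.40 m.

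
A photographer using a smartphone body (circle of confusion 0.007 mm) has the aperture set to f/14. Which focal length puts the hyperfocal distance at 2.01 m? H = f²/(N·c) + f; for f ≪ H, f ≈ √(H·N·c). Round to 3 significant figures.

14.0 mm

From H = f²/(N·c) + f, with f ≪ H: f ≈ √(H·N·c) = √(2010 × 14 × 0.007) = √196.98 ≈ 14.03 mm.
The +f correction barely moves this — solving exactly, f² + N·c·f − N·c·H = 0 ⇒ f = (−N·c + √((N·c)² + 4·N·c·H))/2 = (−0.098 + √787.93)/2 ≈ 13.986 mm, so f ≈ 14.0 mm.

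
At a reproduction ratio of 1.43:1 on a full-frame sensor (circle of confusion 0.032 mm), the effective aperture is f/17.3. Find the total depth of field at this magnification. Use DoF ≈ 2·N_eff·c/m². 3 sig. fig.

At magnification m, DoF ≈ 2·N_eff·c/m² = 2 × 17.3 × 0.032 / 1.43² = 1.107 / 2.045 ≈ 0.541 mm.

0.541 mm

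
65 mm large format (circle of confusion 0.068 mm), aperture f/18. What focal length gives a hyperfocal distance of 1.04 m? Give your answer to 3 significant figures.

From H = f²/(N·c) + f, with f ≪ H: f ≈ √(H·N·c) = √(1040 × 18 × 0.068) = √1273.0 ≈ 35.68 mm.
Exact: f² + N·c·f − N·c·H = 0 ⇒ f = (−N·c + √((N·c)² + 4·N·c·H))/2 = (−1.224 + √5093.3)/2 ≈ 35.072 mm ≈ 35.1 mm.

35.1 mm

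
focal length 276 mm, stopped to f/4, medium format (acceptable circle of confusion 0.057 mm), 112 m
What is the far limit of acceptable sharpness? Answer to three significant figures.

Hyperfocal distance H = f²/(N·c) + f = 276²/(4 × 0.057) + 276 = 76176/0.228 + 276 ≈ 334381.3 mm ≈ 334.4 m.
Far limit Df = s·(H − f)/(H − s) = 112000 × (334381.3 − 276) / (334381.3 − 112000) = 112000 × 334105.3 / 222381.3 ≈ 168269 mm ≈ 168 m.

168 m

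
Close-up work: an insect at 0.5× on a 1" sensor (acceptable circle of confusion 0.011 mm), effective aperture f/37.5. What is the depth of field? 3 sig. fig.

At magnification m, DoF ≈ 2·N_eff·c/m² = 2 × 37.5 × 0.011 / 0.5² = 0.825 / 0.25 ≈ 3.3 mm.

3.30 mm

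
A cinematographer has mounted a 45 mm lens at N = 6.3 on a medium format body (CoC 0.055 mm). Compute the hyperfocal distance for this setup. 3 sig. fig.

Hyperfocal distance H = f²/(N·c) + f = 45²/(6.3 × 0.055) + 45 = 2025/0.3465 + 45 ≈ 5889.2 mm ≈ 5.89 m.

5.89 m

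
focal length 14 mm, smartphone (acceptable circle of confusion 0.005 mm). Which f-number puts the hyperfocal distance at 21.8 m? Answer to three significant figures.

Rearrange H = f²/(N·c) + f for N: N = f² / ((H − f)·c).
N = 14² / ((21800 − 14) × 0.005) = 196 / 108.9 ≈ 1.80.

f/1.80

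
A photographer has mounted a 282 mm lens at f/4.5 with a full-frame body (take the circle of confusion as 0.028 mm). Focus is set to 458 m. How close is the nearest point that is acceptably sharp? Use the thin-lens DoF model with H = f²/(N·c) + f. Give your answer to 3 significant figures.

Hyperfocal distance H = f²/(N·c) + f = 282²/(4.5 × 0.028) + 282 = 79524/0.126 + 282 ≈ 631424.9 mm ≈ 631.4 m.
Near limit Dn = s·(H − f)/(H + s − 2f) = 458000 × (631424.9 − 282) / (631424.9 + 458000 − 2 × 282) = 458000 × 631142.9 / 1088860.9 ≈ 265473 mm ≈ 265 m.

265 m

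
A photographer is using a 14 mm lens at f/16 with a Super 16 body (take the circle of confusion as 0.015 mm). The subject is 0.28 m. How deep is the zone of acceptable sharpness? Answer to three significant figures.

204 mm

Hyperfocal distance H = f²/(N·c) + f = 14²/(16 × 0.015) + 14 = 196/0.24 + 14 ≈ 830.7 mm ≈ 0.831 m.
Near limit Dn = s·(H − f)/(H + s − 2f) = 280 × (830.7 − 14) / (830.7 + 280 − 2 × 14) = 280 × 816.7 / 1082.7 ≈ 211.21 mm.
Far limit Df = s·(H − f)/(H − s) = 280 × (830.7 − 14) / (830.7 − 280) = 280 × 816.7 / 550.7 ≈ 415.25 mm.
Depth of field = Df − Dn = 415.25 − 211.21 ≈ 204.04 mm.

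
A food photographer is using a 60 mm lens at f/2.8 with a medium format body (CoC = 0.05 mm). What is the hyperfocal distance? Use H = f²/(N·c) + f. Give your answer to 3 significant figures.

25.8 m

Hyperfocal distance H = f²/(N·c) + f = 60²/(2.8 × 0.05) + 60 = 3600/0.14 + 60 ≈ 25774.3 mm ≈ 25.8 m.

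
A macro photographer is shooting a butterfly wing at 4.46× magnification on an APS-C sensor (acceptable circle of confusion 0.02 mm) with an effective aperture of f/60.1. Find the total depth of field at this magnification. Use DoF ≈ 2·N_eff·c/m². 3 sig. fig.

At magnification m, DoF ≈ 2·N_eff·c/m² = 2 × 60.1 × 0.02 / 4.46² = 2.404 / 19.89 ≈ 0.121 mm.

0.121 mm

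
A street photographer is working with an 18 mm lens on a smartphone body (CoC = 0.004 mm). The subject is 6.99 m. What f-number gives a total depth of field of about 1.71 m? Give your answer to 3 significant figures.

f/1.40

Write h = H − f = f²/(N·c). The thin-lens limits are Dn = s·h/(h + (s−f)) and Df = s·h/(h − (s−f)), so DoF = Df − Dn = 2·s·(s−f)·h / (h² − (s−f)²).
That is a quadratic in h: DoF·h² − 2·s·(s−f)·h − DoF·(s−f)² = 0 ⇒ h = (s−f)·(s + √(s² + DoF²)) / DoF = 6972 × (6990 + √(6990² + 1710²)) / 1710 = 6972 × (6990 + 7196.12) / 1710 ≈ 57840 mm.
Then N = f²/(c·h) = 18² / (0.004 × 57840) = 324 / 231.36 ≈ 1.40.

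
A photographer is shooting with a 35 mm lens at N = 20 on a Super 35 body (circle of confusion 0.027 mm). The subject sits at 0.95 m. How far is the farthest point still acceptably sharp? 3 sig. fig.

Hyperfocal distance H = f²/(N·c) + f = 35²/(20 × 0.027) + 35 = 1225/0.54 + 35 ≈ 2303.5 mm ≈ 2.304 m.
Far limit Df = s·(H − f)/(H − s) = 950 × (2303.5 − 35) / (2303.5 − 950) = 950 × 2268.5 / 1353.5 ≈ 1592.2 mm ≈ 1.59 m.

1.59 m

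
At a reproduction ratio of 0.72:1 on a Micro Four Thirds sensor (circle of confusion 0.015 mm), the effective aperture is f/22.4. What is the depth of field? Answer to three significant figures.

At magnification m, DoF ≈ 2·N_eff·c/m² = 2 × 22.4 × 0.015 / 0.72² = 0.672 / 0.5184 ≈ 1.3 mm.

1.30 mm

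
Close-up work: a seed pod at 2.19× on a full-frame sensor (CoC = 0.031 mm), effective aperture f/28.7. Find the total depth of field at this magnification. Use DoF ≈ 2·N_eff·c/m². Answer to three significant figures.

At magnification m, DoF ≈ 2·N_eff·c/m² = 2 × 28.7 × 0.031 / 2.19² = 1.779 / 4.796 ≈ 0.371 mm.

0.371 mm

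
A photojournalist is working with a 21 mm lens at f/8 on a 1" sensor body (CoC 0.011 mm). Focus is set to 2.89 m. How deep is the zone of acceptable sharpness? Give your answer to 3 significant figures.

Hyperfocal distance H = f²/(N·c) + f = 21²/(8 × 0.011) + 21 = 441/0.088 + 21 ≈ 5032.4 mm ≈ 5.032 m.
Near limit Dn = s·(H − f)/(H + s − 2f) = 2890 × (5032.4 − 21) / (5032.4 + 2890 − 2 × 21) = 2890 × 5011.4 / 7880.4 ≈ 1837.8 mm.
Far limit Df = s·(H − f)/(H − s) = 2890 × (5032.4 − 21) / (5032.4 − 2890) = 2890 × 5011.4 / 2142.4 ≈ 6760.2 mm.
Depth of field = Df − Dn = 6760.2 − 1837.8 ≈ 4922.4 mm ≈ 4.92 m.

4.92 m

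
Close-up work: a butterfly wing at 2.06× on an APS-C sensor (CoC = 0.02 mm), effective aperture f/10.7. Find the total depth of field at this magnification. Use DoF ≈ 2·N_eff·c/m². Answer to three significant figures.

At magnification m, DoF ≈ 2·N_eff·c/m² = 2 × 10.7 × 0.02 / 2.06² = 0.428 / 4.244 ≈ 0.101 mm.

0.101 mm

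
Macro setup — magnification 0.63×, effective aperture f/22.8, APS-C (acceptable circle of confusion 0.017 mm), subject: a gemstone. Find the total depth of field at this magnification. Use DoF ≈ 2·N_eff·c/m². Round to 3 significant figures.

1.95 mm

At magnification m, DoF ≈ 2·N_eff·c/m² = 2 × 22.8 × 0.017 / 0.63² = 0.7752 / 0.3969 ≈ 1.95 mm.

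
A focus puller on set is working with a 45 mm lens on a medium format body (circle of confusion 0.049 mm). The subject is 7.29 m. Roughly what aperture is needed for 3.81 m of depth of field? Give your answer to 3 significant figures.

f/1.40

Write h = H − f = f²/(N·c). The thin-lens limits are Dn = s·h/(h + (s−f)) and Df = s·h/(h − (s−f)), so DoF = Df − Dn = 2·s·(s−f)·h / (h² − (s−f)²).
That is a quadratic in h: DoF·h² − 2·s·(s−f)·h − DoF·(s−f)² = 0 ⇒ h = (s−f)·(s + √(s² + DoF²)) / DoF = 7245 × (7290 + √(7290² + 3810²)) / 3810 = 7245 × (7290 + 8225.58) / 3810 ≈ 29504 mm.
Then N = f²/(c·h) = 45² / (0.049 × 29504) = 2025 / 1445.7 ≈ 1.40.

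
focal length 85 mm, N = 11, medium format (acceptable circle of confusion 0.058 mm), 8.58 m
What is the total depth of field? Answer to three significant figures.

Hyperfocal distance H = f²/(N·c) + f = 85²/(11 × 0.058) + 85 = 7225/0.638 + 85 ≈ 11409.5 mm ≈ 11.41 m.
Near limit Dn = s·(H − f)/(H + s − 2f) = 8580 × (11409.5 − 85) / (11409.5 + 8580 − 2 × 85) = 8580 × 11324.5 / 19819.5 ≈ 4902 mm.
Far limit Df = s·(H − f)/(H − s) = 8580 × (11409.5 − 85) / (11409.5 − 8580) = 8580 × 11324.5 / 2829.5 ≈ 34340 mm.
Depth of field = Df − Dn = 34340 − 4902 ≈ 29438 mm ≈ 29.4 m.

29.4 m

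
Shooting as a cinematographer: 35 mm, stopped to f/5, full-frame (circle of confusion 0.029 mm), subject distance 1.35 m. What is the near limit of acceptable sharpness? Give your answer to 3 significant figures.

1.17 m

Hyperfocal distance H = f²/(N·c) + f = 35²/(5 × 0.029) + 35 = 1225/0.145 + 35 ≈ 8483.3 mm ≈ 8.483 m.
Near limit Dn = s·(H − f)/(H + s − 2f) = 1350 × (8483.3 − 35) / (8483.3 + 1350 − 2 × 35) = 1350 × 8448.3 / 9763.3 ≈ 1168.2 mm ≈ 1.17 m.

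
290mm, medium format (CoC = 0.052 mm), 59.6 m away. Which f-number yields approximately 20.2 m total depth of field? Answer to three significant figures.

Write h = H − f = f²/(N·c). The thin-lens limits are Dn = s·h/(h + (s−f)) and Df = s·h/(h − (s−f)), so DoF = Df − Dn = 2·s·(s−f)·h / (h² − (s−f)²).
That is a quadratic in h: DoF·h² − 2·s·(s−f)·h − DoF·(s−f)² = 0 ⇒ h = (s−f)·(s + √(s² + DoF²)) / DoF = 59310 × (59600 + √(59600² + 20200²)) / 20200 = 59310 × (59600 + 62930.1) / 20200 ≈ 359765 mm.
Then N = f²/(c·h) = 290² / (0.052 × 359765) = 84100 / 18708 ≈ 4.50.

f/4.50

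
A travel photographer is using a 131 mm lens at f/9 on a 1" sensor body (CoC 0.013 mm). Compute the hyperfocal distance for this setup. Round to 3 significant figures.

147 m

Hyperfocal distance H = f²/(N·c) + f = 131²/(9 × 0.013) + 131 = 17161/0.117 + 131 ≈ 146806.2 mm ≈ 147 m.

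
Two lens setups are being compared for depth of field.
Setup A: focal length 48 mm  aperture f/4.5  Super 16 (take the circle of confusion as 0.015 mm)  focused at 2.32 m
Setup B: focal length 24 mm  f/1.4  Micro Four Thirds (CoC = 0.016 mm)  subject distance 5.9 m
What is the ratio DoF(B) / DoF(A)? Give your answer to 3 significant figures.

9.17

Setup A: H = 48²/(4.5×0.015) + 48 ≈ 34181.3 mm; DoF = Df − Dn = 2485.44 − 2175.21 ≈ 310.23 mm.
Setup B: H = 24²/(1.4×0.016) + 24 ≈ 25738.3 mm; DoF = Df − Dn = 7647.6 − 4802.6 ≈ 2845.0 mm.
Ratio = 2845.0 / 310.23 ≈ 9.17.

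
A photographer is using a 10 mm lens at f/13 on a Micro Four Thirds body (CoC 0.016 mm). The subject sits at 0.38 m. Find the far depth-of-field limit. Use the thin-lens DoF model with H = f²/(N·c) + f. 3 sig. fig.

1.65 m

Hyperfocal distance H = f²/(N·c) + f = 10²/(13 × 0.016) + 10 = 100/0.208 + 10 ≈ 490.8 mm ≈ 0.491 m.
Far limit Df = s·(H − f)/(H − s) = 380 × (490.8 − 10) / (490.8 − 380) = 380 × 480.8 / 110.8 ≈ 1649.3 mm ≈ 1.65 m.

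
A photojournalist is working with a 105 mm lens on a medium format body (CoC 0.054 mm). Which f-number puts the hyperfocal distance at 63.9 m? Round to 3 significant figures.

f/3.20

Rearrange H = f²/(N·c) + f for N: N = f² / ((H − f)·c).
N = 105² / ((63900 − 105) × 0.054) = 11025 / 3445 ≈ 3.20.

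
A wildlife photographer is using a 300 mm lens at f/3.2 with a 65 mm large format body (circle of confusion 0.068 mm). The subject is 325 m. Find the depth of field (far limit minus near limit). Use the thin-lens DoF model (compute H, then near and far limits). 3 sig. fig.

Hyperfocal distance H = f²/(N·c) + f = 300²/(3.2 × 0.068) + 300 = 90000/0.2176 + 300 ≈ 413902.9 mm ≈ 413.9 m.
Near limit Dn = s·(H − f)/(H + s − 2f) = 325000 × (413902.9 − 300) / (413902.9 + 325000 − 2 × 300) = 325000 × 413602.9 / 738302.9 ≈ 182067 mm.
Far limit Df = s·(H − f)/(H − s) = 325000 × (413902.9 − 300) / (413902.9 − 325000) = 325000 × 413602.9 / 88902.9 ≈ 1511997 mm.
Depth of field = Df − Dn = 1511997 − 182067 ≈ 1329930 mm ≈ 1330 m.

1330 m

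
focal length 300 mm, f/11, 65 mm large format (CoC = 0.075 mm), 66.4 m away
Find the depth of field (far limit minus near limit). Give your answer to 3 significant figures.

127 m

Hyperfocal distance H = f²/(N·c) + f = 300²/(11 × 0.075) + 300 = 90000/0.825 + 300 ≈ 109390.9 mm ≈ 109.4 m.
Near limit Dn = s·(H − f)/(H + s − 2f) = 66400 × (109390.9 − 300) / (109390.9 + 66400 − 2 × 300) = 66400 × 109090.9 / 175190.9 ≈ 41347 mm.
Far limit Df = s·(H − f)/(H − s) = 66400 × (109390.9 − 300) / (109390.9 − 66400) = 66400 × 109090.9 / 42990.9 ≈ 168492 mm.
Depth of field = Df − Dn = 168492 − 41347 ≈ 127145 mm ≈ 127 m.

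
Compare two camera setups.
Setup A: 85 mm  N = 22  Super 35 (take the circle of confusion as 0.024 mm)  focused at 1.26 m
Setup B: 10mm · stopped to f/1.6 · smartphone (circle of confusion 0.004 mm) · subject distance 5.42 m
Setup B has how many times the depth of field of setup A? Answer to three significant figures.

19.6

Setup A: H = 85²/(22×0.024) + 85 ≈ 13768.7 mm; DoF = Df − Dn = 1378.36 − 1160.36 ≈ 218.00 mm.
Setup B: H = 10²/(1.6×0.004) + 10 ≈ 15635.0 mm; DoF = Df − Dn = 8290.5 − 4026.0 ≈ 4264.5 mm.
Ratio = 4264.5 / 218.00 ≈ 19.6.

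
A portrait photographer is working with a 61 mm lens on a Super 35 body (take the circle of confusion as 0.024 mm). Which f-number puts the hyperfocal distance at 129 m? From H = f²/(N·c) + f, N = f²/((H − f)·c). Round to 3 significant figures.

Rearrange H = f²/(N·c) + f for N: N = f² / ((H − f)·c).
N = 61² / ((129000 − 61) × 0.024) = 3721 / 3095 ≈ 1.20.

f/1.20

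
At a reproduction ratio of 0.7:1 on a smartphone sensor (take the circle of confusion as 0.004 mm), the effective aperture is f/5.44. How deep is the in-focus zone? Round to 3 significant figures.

0.0888 mm

At magnification m, DoF ≈ 2·N_eff·c/m² = 2 × 5.44 × 0.004 / 0.7² = 0.04352 / 0.49 ≈ 0.0888 mm.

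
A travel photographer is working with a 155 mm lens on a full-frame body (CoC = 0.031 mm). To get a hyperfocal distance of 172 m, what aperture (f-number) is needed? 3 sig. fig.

Rearrange H = f²/(N·c) + f for N: N = f² / ((H − f)·c).
N = 155² / ((172000 − 155) × 0.031) = 24025 / 5327 ≈ 4.51.

f/4.51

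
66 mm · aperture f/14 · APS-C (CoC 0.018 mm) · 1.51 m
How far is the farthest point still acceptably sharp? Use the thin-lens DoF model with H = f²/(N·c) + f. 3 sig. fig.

1.65 m

Hyperfocal distance H = f²/(N·c) + f = 66²/(14 × 0.018) + 66 = 4356/0.252 + 66 ≈ 17351.7 mm ≈ 17.35 m.
Far limit Df = s·(H − f)/(H − s) = 1510 × (17351.7 − 66) / (17351.7 − 1510) = 1510 × 17285.7 / 15841.7 ≈ 1647.6 mm ≈ 1.65 m.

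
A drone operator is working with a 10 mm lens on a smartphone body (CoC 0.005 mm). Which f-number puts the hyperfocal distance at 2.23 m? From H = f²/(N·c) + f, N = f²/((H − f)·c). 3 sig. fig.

Rearrange H = f²/(N·c) + f for N: N = f² / ((H − f)·c).
N = 10² / ((2230 − 10) × 0.005) = 100 / 11.10 ≈ 9.01.

f/9.01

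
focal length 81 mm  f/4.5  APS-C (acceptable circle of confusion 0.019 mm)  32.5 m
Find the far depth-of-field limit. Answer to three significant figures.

Hyperfocal distance H = f²/(N·c) + f = 81²/(4.5 × 0.019) + 81 = 6561/0.0855 + 81 ≈ 76817.8 mm ≈ 76.82 m.
Far limit Df = s·(H − f)/(H − s) = 32500 × (76817.8 − 81) / (76817.8 − 32500) = 32500 × 76736.8 / 44317.8 ≈ 56274 mm ≈ 56.3 m.

56.3 m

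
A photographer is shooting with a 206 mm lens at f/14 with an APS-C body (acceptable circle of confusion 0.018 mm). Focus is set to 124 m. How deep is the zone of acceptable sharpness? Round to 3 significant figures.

397 m

Hyperfocal distance H = f²/(N·c) + f = 206²/(14 × 0.018) + 206 = 42436/0.252 + 206 ≈ 168602.8 mm ≈ 168.6 m.
Near limit Dn = s·(H − f)/(H + s − 2f) = 124000 × (168602.8 − 206) / (168602.8 + 124000 − 2 × 206) = 124000 × 168396.8 / 292190.8 ≈ 71464 mm.
Far limit Df = s·(H − f)/(H − s) = 124000 × (168602.8 − 206) / (168602.8 − 124000) = 124000 × 168396.8 / 44602.8 ≈ 468159 mm.
Depth of field = Df − Dn = 468159 − 71464 ≈ 396695 mm ≈ 397 m.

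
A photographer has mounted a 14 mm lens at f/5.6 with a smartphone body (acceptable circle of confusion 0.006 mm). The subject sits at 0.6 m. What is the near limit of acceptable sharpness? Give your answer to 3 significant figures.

0.545 m

Hyperfocal distance H = f²/(N·c) + f = 14²/(5.6 × 0.006) + 14 = 196/0.0336 + 14 ≈ 5847.3 mm ≈ 5.847 m.
Near limit Dn = s·(H − f)/(H + s − 2f) = 600 × (5847.3 − 14) / (5847.3 + 600 − 2 × 14) = 600 × 5833.3 / 6419.3 ≈ 545.23 mm ≈ 0.545 m.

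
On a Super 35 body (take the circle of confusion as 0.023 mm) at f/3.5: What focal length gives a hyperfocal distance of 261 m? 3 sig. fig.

From H = f²/(N·c) + f, with f ≪ H: f ≈ √(H·N·c) = √(261000 × 3.5 × 0.023) = √21010 ≈ 144.9 mm.
The +f correction barely moves this — solving exactly, f² + N·c·f − N·c·H = 0 ⇒ f = (−N·c + √((N·c)² + 4·N·c·H))/2 = (−0.0805 + √84042)/2 ≈ 144.91 mm, so f ≈ 145 mm.

145 mm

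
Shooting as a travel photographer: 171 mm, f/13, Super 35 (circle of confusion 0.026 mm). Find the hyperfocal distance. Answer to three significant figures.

Hyperfocal distance H = f²/(N·c) + f = 171²/(13 × 0.026) + 171 = 29241/0.338 + 171 ≈ 86682.8 mm ≈ 86.7 m.

86.7 m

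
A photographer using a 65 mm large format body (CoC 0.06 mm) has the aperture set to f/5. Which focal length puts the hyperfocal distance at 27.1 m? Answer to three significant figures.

From H = f²/(N·c) + f, with f ≪ H: f ≈ √(H·N·c) = √(27100 × 5 × 0.06) = √8130.0 ≈ 90.17 mm.
Exact: f² + N·c·f − N·c·H = 0 ⇒ f = (−N·c + √((N·c)² + 4·N·c·H))/2 = (−0.3 + √32520)/2 ≈ 90.017 mm ≈ 90.0 mm.

90.0 mm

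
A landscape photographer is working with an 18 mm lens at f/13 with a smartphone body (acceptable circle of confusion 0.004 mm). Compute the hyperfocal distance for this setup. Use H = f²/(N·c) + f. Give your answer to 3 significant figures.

Hyperfocal distance H = f²/(N·c) + f = 18²/(13 × 0.004) + 18 = 324/0.052 + 18 ≈ 6248.8 mm ≈ 6.25 m.

6.25 m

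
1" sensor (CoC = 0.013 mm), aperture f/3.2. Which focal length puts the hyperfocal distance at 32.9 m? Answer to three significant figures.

37.0 mm

From H = f²/(N·c) + f, with f ≪ H: f ≈ √(H·N·c) = √(32900 × 3.2 × 0.013) = √1368.6 ≈ 37.00 mm.
The +f correction barely moves this — solving exactly, f² + N·c·f − N·c·H = 0 ⇒ f = (−N·c + √((N·c)² + 4·N·c·H))/2 = (−0.0416 + √5474.6)/2 ≈ 36.974 mm, so f ≈ 37.0 mm.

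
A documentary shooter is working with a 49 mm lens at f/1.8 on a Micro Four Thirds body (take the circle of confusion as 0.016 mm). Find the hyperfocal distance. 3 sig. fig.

83.4 m

Hyperfocal distance H = f²/(N·c) + f = 49²/(1.8 × 0.016) + 49 = 2401/0.0288 + 49 ≈ 83417.1 mm ≈ 83.4 m.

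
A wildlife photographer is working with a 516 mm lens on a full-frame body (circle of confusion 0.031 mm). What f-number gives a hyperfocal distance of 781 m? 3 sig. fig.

Rearrange H = f²/(N·c) + f for N: N = f² / ((H − f)·c).
N = 516² / ((781000 − 516) × 0.031) = 266256 / 24195 ≈ 11.

f/11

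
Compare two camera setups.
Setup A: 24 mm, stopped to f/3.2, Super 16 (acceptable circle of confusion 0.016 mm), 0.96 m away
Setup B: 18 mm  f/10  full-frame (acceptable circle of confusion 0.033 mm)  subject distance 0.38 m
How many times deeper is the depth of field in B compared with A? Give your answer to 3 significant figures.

Setup A: H = 24²/(3.2×0.016) + 24 ≈ 11274.0 mm; DoF = Df − Dn = 1047.12 − 886.26 ≈ 160.86 mm.
Setup B: H = 18²/(10×0.033) + 18 ≈ 999.8 mm; DoF = Df − Dn = 601.94 − 277.63 ≈ 324.31 mm.
Ratio = 324.31 / 160.86 ≈ 2.02.

2.02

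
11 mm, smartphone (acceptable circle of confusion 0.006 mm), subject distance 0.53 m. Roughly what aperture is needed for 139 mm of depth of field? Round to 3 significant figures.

Write h = H − f = f²/(N·c). The thin-lens limits are Dn = s·h/(h + (s−f)) and Df = s·h/(h − (s−f)), so DoF = Df − Dn = 2·s·(s−f)·h / (h² − (s−f)²).
That is a quadratic in h: DoF·h² − 2·s·(s−f)·h − DoF·(s−f)² = 0 ⇒ h = (s−f)·(s + √(s² + DoF²)) / DoF = 519 × (530 + √(530² + 139²)) / 139 = 519 × (530 + 547.924) / 139 ≈ 4024.8 mm.
Then N = f²/(c·h) = 11² / (0.006 × 4024.8) = 121 / 24.149 ≈ 5.01.

f/5.01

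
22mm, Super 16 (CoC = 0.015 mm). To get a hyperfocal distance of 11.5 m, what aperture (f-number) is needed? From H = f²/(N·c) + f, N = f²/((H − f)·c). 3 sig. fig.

Rearrange H = f²/(N·c) + f for N: N = f² / ((H − f)·c).
N = 22² / ((11500 − 22) × 0.015) = 484 / 172.2 ≈ 2.81.

f/2.81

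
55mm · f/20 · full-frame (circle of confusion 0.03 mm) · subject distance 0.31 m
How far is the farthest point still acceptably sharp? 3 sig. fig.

327 mm

Hyperfocal distance H = f²/(N·c) + f = 55²/(20 × 0.03) + 55 = 3025/0.6 + 55 ≈ 5096.7 mm ≈ 5.097 m.
Far limit Df = s·(H − f)/(H − s) = 310 × (5096.7 − 55) / (5096.7 − 310) = 310 × 5041.7 / 4786.7 ≈ 326.51 mm.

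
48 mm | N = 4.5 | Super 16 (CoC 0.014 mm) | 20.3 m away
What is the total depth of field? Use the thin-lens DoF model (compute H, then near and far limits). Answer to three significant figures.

32.4 m

Hyperfocal distance H = f²/(N·c) + f = 48²/(4.5 × 0.014) + 48 = 2304/0.063 + 48 ≈ 36619.4 mm ≈ 36.62 m.
Near limit Dn = s·(H − f)/(H + s − 2f) = 20300 × (36619.4 − 48) / (36619.4 + 20300 − 2 × 48) = 20300 × 36571.4 / 56823.4 ≈ 13065 mm.
Far limit Df = s·(H − f)/(H − s) = 20300 × (36619.4 − 48) / (36619.4 − 20300) = 20300 × 36571.4 / 16319.4 ≈ 45492 mm.
Depth of field = Df − Dn = 45492 − 13065 ≈ 32427 mm ≈ 32.4 m.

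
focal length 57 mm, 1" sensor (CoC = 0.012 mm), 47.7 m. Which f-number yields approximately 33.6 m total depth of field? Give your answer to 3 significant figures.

f/1.80

Write h = H − f = f²/(N·c). The thin-lens limits are Dn = s·h/(h + (s−f)) and Df = s·h/(h − (s−f)), so DoF = Df − Dn = 2·s·(s−f)·h / (h² − (s−f)²).
That is a quadratic in h: DoF·h² − 2·s·(s−f)·h − DoF·(s−f)² = 0 ⇒ h = (s−f)·(s + √(s² + DoF²)) / DoF = 47643 × (47700 + √(47700² + 33600²)) / 33600 = 47643 × (47700 + 58346.0) / 33600 ≈ 150367 mm.
Then N = f²/(c·h) = 57² / (0.012 × 150367) = 3249 / 1804.4 ≈ 1.80.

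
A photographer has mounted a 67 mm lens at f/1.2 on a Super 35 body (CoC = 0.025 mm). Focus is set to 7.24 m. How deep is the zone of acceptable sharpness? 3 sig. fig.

0.696 m

Hyperfocal distance H = f²/(N·c) + f = 67²/(1.2 × 0.025) + 67 = 4489/0.03 + 67 ≈ 149700.3 mm ≈ 149.7 m.
Near limit Dn = s·(H − f)/(H + s − 2f) = 7240 × (149700.3 − 67) / (149700.3 + 7240 − 2 × 67) = 7240 × 149633.3 / 156806.3 ≈ 6908.81 mm.
Far limit Df = s·(H − f)/(H − s) = 7240 × (149700.3 − 67) / (149700.3 − 7240) = 7240 × 149633.3 / 142460.3 ≈ 7604.54 mm.
Depth of field = Df − Dn = 7604.54 − 6908.81 ≈ 695.73 mm ≈ 0.696 m.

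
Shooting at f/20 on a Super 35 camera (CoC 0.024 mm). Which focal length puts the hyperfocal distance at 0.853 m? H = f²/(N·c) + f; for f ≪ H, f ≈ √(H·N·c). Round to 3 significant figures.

20.0 mm

From H = f²/(N·c) + f, with f ≪ H: f ≈ √(H·N·c) = √(853 × 20 × 0.024) = √409.44 ≈ 20.23 mm.
Exact: f² + N·c·f − N·c·H = 0 ⇒ f = (−N·c + √((N·c)² + 4·N·c·H))/2 = (−0.48 + √1638.0)/2 ≈ 19.996 mm ≈ 20.0 mm.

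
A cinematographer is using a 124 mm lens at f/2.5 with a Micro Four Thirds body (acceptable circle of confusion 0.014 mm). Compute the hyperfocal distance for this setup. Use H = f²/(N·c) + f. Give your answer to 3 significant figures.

439 m

Hyperfocal distance H = f²/(N·c) + f = 124²/(2.5 × 0.014) + 124 = 15376/0.035 + 124 ≈ 439438.3 mm ≈ 439 m.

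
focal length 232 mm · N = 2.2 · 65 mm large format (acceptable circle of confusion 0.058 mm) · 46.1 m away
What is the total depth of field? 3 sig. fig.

10.1 m

Hyperfocal distance H = f²/(N·c) + f = 232²/(2.2 × 0.058) + 232 = 53824/0.1276 + 232 ≈ 422050.2 mm ≈ 422.1 m.
Near limit Dn = s·(H − f)/(H + s − 2f) = 46100 × (422050.2 − 232) / (422050.2 + 46100 − 2 × 232) = 46100 × 421818.2 / 467686.2 ≈ 41579 mm.
Far limit Df = s·(H − f)/(H − s) = 46100 × (422050.2 − 232) / (422050.2 − 46100) = 46100 × 421818.2 / 375950.2 ≈ 51724 mm.
Depth of field = Df − Dn = 51724 − 41579 ≈ 10145 mm ≈ 10.1 m.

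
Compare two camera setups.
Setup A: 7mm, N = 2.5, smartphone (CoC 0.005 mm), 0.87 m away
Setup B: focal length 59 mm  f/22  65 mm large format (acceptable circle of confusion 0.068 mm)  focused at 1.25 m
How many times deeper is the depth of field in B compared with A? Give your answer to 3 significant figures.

Setup A: H = 7²/(2.5×0.005) + 7 ≈ 3927.0 mm; DoF = Df − Dn = 1115.60 − 713.03 ≈ 402.57 mm.
Setup B: H = 59²/(22×0.068) + 59 ≈ 2385.9 mm; DoF = Df − Dn = 2560.7 − 826.8 ≈ 1733.9 mm.
Ratio = 1733.9 / 402.57 ≈ 4.31.

4.31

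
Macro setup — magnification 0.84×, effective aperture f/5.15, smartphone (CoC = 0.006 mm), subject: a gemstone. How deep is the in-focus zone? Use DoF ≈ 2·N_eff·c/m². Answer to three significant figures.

0.0876 mm

At magnification m, DoF ≈ 2·N_eff·c/m² = 2 × 5.15 × 0.006 / 0.84² = 0.0618 / 0.7056 ≈ 0.0876 mm.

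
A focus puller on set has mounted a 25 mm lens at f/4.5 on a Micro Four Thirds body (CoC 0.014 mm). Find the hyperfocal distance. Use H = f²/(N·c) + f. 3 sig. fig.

9.95 m

Hyperfocal distance H = f²/(N·c) + f = 25²/(4.5 × 0.014) + 25 = 625/0.063 + 25 ≈ 9945.6 mm ≈ 9.95 m.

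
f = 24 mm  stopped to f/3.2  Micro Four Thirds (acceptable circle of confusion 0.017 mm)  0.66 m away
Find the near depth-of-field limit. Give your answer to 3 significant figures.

Hyperfocal distance H = f²/(N·c) + f = 24²/(3.2 × 0.017) + 24 = 576/0.0544 + 24 ≈ 10612.2 mm ≈ 10.61 m.
Near limit Dn = s·(H − f)/(H + s − 2f) = 660 × (10612.2 − 24) / (10612.2 + 660 − 2 × 24) = 660 × 10588.2 / 11224.2 ≈ 622.60 mm ≈ 0.623 m.

0.623 m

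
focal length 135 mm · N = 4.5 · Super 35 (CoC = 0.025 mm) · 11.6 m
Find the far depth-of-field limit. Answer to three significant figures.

12.5 m

Hyperfocal distance H = f²/(N·c) + f = 135²/(4.5 × 0.025) + 135 = 18225/0.1125 + 135 ≈ 162135.0 mm ≈ 162.1 m.
Far limit Df = s·(H − f)/(H − s) = 11600 × (162135.0 − 135) / (162135.0 − 11600) = 11600 × 162000.0 / 150535.0 ≈ 12483 mm ≈ 12.5 m.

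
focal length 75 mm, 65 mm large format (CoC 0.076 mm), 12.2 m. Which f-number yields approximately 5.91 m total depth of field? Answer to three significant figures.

f/1.40

Write h = H − f = f²/(N·c). The thin-lens limits are Dn = s·h/(h + (s−f)) and Df = s·h/(h − (s−f)), so DoF = Df − Dn = 2·s·(s−f)·h / (h² − (s−f)²).
That is a quadratic in h: DoF·h² − 2·s·(s−f)·h − DoF·(s−f)² = 0 ⇒ h = (s−f)·(s + √(s² + DoF²)) / DoF = 12125 × (12200 + √(12200² + 5910²)) / 5910 = 12125 × (12200 + 13556.1) / 5910 ≈ 52841 mm.
Then N = f²/(c·h) = 75² / (0.076 × 52841) = 5625 / 4015.9 ≈ 1.40.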